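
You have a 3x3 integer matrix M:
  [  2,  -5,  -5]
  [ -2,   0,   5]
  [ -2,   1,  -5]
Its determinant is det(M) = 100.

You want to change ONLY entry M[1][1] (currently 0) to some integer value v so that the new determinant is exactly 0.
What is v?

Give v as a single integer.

Answer: 5

Derivation:
det is linear in entry M[1][1]: det = old_det + (v - 0) * C_11
Cofactor C_11 = -20
Want det = 0: 100 + (v - 0) * -20 = 0
  (v - 0) = -100 / -20 = 5
  v = 0 + (5) = 5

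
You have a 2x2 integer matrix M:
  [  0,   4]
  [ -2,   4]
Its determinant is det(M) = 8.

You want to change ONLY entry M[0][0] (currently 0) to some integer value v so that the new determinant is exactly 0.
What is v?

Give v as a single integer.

det is linear in entry M[0][0]: det = old_det + (v - 0) * C_00
Cofactor C_00 = 4
Want det = 0: 8 + (v - 0) * 4 = 0
  (v - 0) = -8 / 4 = -2
  v = 0 + (-2) = -2

Answer: -2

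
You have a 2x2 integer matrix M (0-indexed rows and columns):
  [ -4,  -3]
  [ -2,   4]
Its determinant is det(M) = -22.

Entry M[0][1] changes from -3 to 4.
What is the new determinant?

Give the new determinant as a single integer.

Answer: -8

Derivation:
det is linear in row 0: changing M[0][1] by delta changes det by delta * cofactor(0,1).
Cofactor C_01 = (-1)^(0+1) * minor(0,1) = 2
Entry delta = 4 - -3 = 7
Det delta = 7 * 2 = 14
New det = -22 + 14 = -8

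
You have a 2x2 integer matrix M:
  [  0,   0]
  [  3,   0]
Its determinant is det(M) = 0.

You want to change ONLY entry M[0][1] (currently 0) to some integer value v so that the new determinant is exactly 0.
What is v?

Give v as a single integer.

det is linear in entry M[0][1]: det = old_det + (v - 0) * C_01
Cofactor C_01 = -3
Want det = 0: 0 + (v - 0) * -3 = 0
  (v - 0) = 0 / -3 = 0
  v = 0 + (0) = 0

Answer: 0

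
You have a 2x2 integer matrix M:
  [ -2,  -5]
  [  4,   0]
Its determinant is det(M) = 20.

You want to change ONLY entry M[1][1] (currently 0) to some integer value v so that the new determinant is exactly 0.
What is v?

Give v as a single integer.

Answer: 10

Derivation:
det is linear in entry M[1][1]: det = old_det + (v - 0) * C_11
Cofactor C_11 = -2
Want det = 0: 20 + (v - 0) * -2 = 0
  (v - 0) = -20 / -2 = 10
  v = 0 + (10) = 10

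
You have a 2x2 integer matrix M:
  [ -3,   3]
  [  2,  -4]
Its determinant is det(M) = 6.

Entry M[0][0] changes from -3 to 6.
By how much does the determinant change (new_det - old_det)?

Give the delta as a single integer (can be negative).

Cofactor C_00 = -4
Entry delta = 6 - -3 = 9
Det delta = entry_delta * cofactor = 9 * -4 = -36

Answer: -36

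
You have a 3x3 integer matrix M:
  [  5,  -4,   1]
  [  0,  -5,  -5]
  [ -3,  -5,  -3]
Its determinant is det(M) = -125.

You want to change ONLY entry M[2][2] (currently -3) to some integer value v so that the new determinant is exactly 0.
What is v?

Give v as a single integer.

det is linear in entry M[2][2]: det = old_det + (v - -3) * C_22
Cofactor C_22 = -25
Want det = 0: -125 + (v - -3) * -25 = 0
  (v - -3) = 125 / -25 = -5
  v = -3 + (-5) = -8

Answer: -8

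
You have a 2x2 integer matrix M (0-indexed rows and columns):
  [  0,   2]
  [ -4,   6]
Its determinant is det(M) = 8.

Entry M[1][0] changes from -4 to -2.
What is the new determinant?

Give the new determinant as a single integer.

Answer: 4

Derivation:
det is linear in row 1: changing M[1][0] by delta changes det by delta * cofactor(1,0).
Cofactor C_10 = (-1)^(1+0) * minor(1,0) = -2
Entry delta = -2 - -4 = 2
Det delta = 2 * -2 = -4
New det = 8 + -4 = 4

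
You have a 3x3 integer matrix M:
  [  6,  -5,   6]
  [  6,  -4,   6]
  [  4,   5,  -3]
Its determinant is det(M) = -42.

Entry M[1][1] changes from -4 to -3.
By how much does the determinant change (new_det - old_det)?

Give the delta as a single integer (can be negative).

Cofactor C_11 = -42
Entry delta = -3 - -4 = 1
Det delta = entry_delta * cofactor = 1 * -42 = -42

Answer: -42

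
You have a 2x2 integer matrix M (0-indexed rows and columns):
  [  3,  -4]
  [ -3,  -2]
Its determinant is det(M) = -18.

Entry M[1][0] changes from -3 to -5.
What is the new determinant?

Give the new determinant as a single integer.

det is linear in row 1: changing M[1][0] by delta changes det by delta * cofactor(1,0).
Cofactor C_10 = (-1)^(1+0) * minor(1,0) = 4
Entry delta = -5 - -3 = -2
Det delta = -2 * 4 = -8
New det = -18 + -8 = -26

Answer: -26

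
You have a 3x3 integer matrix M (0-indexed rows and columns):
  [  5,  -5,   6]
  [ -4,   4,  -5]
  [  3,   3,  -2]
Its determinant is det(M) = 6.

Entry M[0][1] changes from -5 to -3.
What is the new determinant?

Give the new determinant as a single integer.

det is linear in row 0: changing M[0][1] by delta changes det by delta * cofactor(0,1).
Cofactor C_01 = (-1)^(0+1) * minor(0,1) = -23
Entry delta = -3 - -5 = 2
Det delta = 2 * -23 = -46
New det = 6 + -46 = -40

Answer: -40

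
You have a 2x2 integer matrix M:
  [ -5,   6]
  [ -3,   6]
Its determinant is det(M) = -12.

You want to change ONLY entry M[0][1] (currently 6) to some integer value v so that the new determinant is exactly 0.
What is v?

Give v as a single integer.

det is linear in entry M[0][1]: det = old_det + (v - 6) * C_01
Cofactor C_01 = 3
Want det = 0: -12 + (v - 6) * 3 = 0
  (v - 6) = 12 / 3 = 4
  v = 6 + (4) = 10

Answer: 10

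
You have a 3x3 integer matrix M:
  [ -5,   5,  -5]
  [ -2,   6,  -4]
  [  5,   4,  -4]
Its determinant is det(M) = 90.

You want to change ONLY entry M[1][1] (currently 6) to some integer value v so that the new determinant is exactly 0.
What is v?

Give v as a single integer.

Answer: 4

Derivation:
det is linear in entry M[1][1]: det = old_det + (v - 6) * C_11
Cofactor C_11 = 45
Want det = 0: 90 + (v - 6) * 45 = 0
  (v - 6) = -90 / 45 = -2
  v = 6 + (-2) = 4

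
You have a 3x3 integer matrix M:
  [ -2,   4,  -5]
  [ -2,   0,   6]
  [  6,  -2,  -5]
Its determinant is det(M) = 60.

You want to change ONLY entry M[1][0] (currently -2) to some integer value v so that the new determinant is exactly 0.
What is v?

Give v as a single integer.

Answer: -4

Derivation:
det is linear in entry M[1][0]: det = old_det + (v - -2) * C_10
Cofactor C_10 = 30
Want det = 0: 60 + (v - -2) * 30 = 0
  (v - -2) = -60 / 30 = -2
  v = -2 + (-2) = -4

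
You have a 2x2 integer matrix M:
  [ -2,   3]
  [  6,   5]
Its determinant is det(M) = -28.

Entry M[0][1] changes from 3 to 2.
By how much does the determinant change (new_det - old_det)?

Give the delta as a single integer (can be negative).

Cofactor C_01 = -6
Entry delta = 2 - 3 = -1
Det delta = entry_delta * cofactor = -1 * -6 = 6

Answer: 6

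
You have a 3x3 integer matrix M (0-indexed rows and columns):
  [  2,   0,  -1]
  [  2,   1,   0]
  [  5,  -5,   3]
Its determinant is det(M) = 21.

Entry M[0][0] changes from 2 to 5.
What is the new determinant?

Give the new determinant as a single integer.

det is linear in row 0: changing M[0][0] by delta changes det by delta * cofactor(0,0).
Cofactor C_00 = (-1)^(0+0) * minor(0,0) = 3
Entry delta = 5 - 2 = 3
Det delta = 3 * 3 = 9
New det = 21 + 9 = 30

Answer: 30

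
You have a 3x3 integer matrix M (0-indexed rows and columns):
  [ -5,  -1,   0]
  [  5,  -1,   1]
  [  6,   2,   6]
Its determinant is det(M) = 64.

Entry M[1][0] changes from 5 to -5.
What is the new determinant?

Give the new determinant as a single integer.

Answer: 4

Derivation:
det is linear in row 1: changing M[1][0] by delta changes det by delta * cofactor(1,0).
Cofactor C_10 = (-1)^(1+0) * minor(1,0) = 6
Entry delta = -5 - 5 = -10
Det delta = -10 * 6 = -60
New det = 64 + -60 = 4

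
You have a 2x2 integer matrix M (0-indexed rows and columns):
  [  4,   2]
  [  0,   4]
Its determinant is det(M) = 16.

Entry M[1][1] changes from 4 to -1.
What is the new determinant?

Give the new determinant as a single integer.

det is linear in row 1: changing M[1][1] by delta changes det by delta * cofactor(1,1).
Cofactor C_11 = (-1)^(1+1) * minor(1,1) = 4
Entry delta = -1 - 4 = -5
Det delta = -5 * 4 = -20
New det = 16 + -20 = -4

Answer: -4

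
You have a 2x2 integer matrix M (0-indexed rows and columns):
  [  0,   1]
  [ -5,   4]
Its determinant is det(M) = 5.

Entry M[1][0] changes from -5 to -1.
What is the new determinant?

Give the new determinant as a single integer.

det is linear in row 1: changing M[1][0] by delta changes det by delta * cofactor(1,0).
Cofactor C_10 = (-1)^(1+0) * minor(1,0) = -1
Entry delta = -1 - -5 = 4
Det delta = 4 * -1 = -4
New det = 5 + -4 = 1

Answer: 1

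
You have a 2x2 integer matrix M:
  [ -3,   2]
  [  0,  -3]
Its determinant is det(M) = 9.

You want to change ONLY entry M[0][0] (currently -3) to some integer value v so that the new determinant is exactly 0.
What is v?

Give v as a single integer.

det is linear in entry M[0][0]: det = old_det + (v - -3) * C_00
Cofactor C_00 = -3
Want det = 0: 9 + (v - -3) * -3 = 0
  (v - -3) = -9 / -3 = 3
  v = -3 + (3) = 0

Answer: 0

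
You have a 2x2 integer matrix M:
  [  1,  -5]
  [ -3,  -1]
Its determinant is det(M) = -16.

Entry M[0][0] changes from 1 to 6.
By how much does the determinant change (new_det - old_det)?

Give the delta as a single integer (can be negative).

Cofactor C_00 = -1
Entry delta = 6 - 1 = 5
Det delta = entry_delta * cofactor = 5 * -1 = -5

Answer: -5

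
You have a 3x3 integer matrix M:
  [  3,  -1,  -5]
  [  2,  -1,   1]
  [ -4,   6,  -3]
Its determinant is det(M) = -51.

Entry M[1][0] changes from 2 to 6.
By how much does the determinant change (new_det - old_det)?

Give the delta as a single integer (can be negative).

Cofactor C_10 = -33
Entry delta = 6 - 2 = 4
Det delta = entry_delta * cofactor = 4 * -33 = -132

Answer: -132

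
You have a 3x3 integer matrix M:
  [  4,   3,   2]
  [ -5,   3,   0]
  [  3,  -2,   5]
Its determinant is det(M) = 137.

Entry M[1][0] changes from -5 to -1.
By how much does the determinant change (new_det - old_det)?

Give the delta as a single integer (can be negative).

Cofactor C_10 = -19
Entry delta = -1 - -5 = 4
Det delta = entry_delta * cofactor = 4 * -19 = -76

Answer: -76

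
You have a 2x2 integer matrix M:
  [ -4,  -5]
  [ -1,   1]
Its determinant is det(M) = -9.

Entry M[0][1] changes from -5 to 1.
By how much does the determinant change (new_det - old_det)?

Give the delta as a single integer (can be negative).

Answer: 6

Derivation:
Cofactor C_01 = 1
Entry delta = 1 - -5 = 6
Det delta = entry_delta * cofactor = 6 * 1 = 6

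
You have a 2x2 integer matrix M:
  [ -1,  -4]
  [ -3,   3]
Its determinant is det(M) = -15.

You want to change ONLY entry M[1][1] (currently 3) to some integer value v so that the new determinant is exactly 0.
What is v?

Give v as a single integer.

det is linear in entry M[1][1]: det = old_det + (v - 3) * C_11
Cofactor C_11 = -1
Want det = 0: -15 + (v - 3) * -1 = 0
  (v - 3) = 15 / -1 = -15
  v = 3 + (-15) = -12

Answer: -12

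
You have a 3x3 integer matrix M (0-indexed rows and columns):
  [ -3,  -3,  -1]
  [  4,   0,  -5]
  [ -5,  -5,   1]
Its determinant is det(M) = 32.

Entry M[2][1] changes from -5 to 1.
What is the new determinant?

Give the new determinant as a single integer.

det is linear in row 2: changing M[2][1] by delta changes det by delta * cofactor(2,1).
Cofactor C_21 = (-1)^(2+1) * minor(2,1) = -19
Entry delta = 1 - -5 = 6
Det delta = 6 * -19 = -114
New det = 32 + -114 = -82

Answer: -82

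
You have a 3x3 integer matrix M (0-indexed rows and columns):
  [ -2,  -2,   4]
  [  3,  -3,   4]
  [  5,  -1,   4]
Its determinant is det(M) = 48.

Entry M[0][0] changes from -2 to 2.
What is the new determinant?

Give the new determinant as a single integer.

Answer: 16

Derivation:
det is linear in row 0: changing M[0][0] by delta changes det by delta * cofactor(0,0).
Cofactor C_00 = (-1)^(0+0) * minor(0,0) = -8
Entry delta = 2 - -2 = 4
Det delta = 4 * -8 = -32
New det = 48 + -32 = 16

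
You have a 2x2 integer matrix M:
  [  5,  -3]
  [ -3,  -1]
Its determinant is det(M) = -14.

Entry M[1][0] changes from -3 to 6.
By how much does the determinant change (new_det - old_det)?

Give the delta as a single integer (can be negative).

Answer: 27

Derivation:
Cofactor C_10 = 3
Entry delta = 6 - -3 = 9
Det delta = entry_delta * cofactor = 9 * 3 = 27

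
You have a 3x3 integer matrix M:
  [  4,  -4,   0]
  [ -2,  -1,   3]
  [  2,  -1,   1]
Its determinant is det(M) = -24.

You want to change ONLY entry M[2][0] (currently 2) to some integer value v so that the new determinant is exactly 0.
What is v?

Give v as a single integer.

det is linear in entry M[2][0]: det = old_det + (v - 2) * C_20
Cofactor C_20 = -12
Want det = 0: -24 + (v - 2) * -12 = 0
  (v - 2) = 24 / -12 = -2
  v = 2 + (-2) = 0

Answer: 0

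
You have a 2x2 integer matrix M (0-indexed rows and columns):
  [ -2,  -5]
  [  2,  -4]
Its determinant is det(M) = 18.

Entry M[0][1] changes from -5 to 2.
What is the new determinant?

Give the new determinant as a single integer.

det is linear in row 0: changing M[0][1] by delta changes det by delta * cofactor(0,1).
Cofactor C_01 = (-1)^(0+1) * minor(0,1) = -2
Entry delta = 2 - -5 = 7
Det delta = 7 * -2 = -14
New det = 18 + -14 = 4

Answer: 4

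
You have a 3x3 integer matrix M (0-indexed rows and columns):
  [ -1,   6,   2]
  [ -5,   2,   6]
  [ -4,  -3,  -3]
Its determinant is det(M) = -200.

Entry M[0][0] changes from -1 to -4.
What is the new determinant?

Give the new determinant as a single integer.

det is linear in row 0: changing M[0][0] by delta changes det by delta * cofactor(0,0).
Cofactor C_00 = (-1)^(0+0) * minor(0,0) = 12
Entry delta = -4 - -1 = -3
Det delta = -3 * 12 = -36
New det = -200 + -36 = -236

Answer: -236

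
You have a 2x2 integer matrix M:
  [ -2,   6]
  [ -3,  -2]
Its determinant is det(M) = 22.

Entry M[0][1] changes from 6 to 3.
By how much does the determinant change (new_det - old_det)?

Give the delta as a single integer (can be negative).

Answer: -9

Derivation:
Cofactor C_01 = 3
Entry delta = 3 - 6 = -3
Det delta = entry_delta * cofactor = -3 * 3 = -9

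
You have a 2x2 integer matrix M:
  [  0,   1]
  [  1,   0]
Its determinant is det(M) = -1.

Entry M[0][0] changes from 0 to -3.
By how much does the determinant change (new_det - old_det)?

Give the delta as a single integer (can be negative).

Cofactor C_00 = 0
Entry delta = -3 - 0 = -3
Det delta = entry_delta * cofactor = -3 * 0 = 0

Answer: 0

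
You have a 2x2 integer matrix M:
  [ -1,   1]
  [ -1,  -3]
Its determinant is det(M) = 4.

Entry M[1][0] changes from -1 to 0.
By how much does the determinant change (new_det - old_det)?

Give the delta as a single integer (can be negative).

Answer: -1

Derivation:
Cofactor C_10 = -1
Entry delta = 0 - -1 = 1
Det delta = entry_delta * cofactor = 1 * -1 = -1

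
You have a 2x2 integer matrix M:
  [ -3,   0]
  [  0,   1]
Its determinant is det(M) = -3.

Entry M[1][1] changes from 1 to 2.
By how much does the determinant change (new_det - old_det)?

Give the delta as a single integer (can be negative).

Cofactor C_11 = -3
Entry delta = 2 - 1 = 1
Det delta = entry_delta * cofactor = 1 * -3 = -3

Answer: -3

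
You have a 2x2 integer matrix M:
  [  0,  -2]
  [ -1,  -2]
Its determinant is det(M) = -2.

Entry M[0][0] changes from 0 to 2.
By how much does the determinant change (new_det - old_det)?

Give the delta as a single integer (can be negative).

Answer: -4

Derivation:
Cofactor C_00 = -2
Entry delta = 2 - 0 = 2
Det delta = entry_delta * cofactor = 2 * -2 = -4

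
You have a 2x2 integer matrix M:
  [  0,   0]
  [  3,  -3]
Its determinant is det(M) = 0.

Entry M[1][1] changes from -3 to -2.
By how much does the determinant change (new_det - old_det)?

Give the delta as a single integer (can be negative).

Answer: 0

Derivation:
Cofactor C_11 = 0
Entry delta = -2 - -3 = 1
Det delta = entry_delta * cofactor = 1 * 0 = 0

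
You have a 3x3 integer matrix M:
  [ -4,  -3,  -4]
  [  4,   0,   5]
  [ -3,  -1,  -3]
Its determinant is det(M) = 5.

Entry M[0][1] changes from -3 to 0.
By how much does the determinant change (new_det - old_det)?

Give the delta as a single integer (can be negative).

Answer: -9

Derivation:
Cofactor C_01 = -3
Entry delta = 0 - -3 = 3
Det delta = entry_delta * cofactor = 3 * -3 = -9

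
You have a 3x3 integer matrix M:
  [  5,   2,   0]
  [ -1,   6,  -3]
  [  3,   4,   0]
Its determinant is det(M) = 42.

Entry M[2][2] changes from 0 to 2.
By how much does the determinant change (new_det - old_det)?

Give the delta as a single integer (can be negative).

Cofactor C_22 = 32
Entry delta = 2 - 0 = 2
Det delta = entry_delta * cofactor = 2 * 32 = 64

Answer: 64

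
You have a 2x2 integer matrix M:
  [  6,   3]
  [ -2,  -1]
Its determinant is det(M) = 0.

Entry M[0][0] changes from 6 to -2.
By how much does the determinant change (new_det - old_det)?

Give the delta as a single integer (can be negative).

Answer: 8

Derivation:
Cofactor C_00 = -1
Entry delta = -2 - 6 = -8
Det delta = entry_delta * cofactor = -8 * -1 = 8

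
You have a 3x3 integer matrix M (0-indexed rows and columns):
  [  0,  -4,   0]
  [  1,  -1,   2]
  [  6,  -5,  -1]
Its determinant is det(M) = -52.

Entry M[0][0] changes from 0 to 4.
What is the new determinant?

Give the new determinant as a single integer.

det is linear in row 0: changing M[0][0] by delta changes det by delta * cofactor(0,0).
Cofactor C_00 = (-1)^(0+0) * minor(0,0) = 11
Entry delta = 4 - 0 = 4
Det delta = 4 * 11 = 44
New det = -52 + 44 = -8

Answer: -8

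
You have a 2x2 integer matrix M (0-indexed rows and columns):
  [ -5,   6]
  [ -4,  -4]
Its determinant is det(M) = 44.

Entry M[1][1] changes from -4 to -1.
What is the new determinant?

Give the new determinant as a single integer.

det is linear in row 1: changing M[1][1] by delta changes det by delta * cofactor(1,1).
Cofactor C_11 = (-1)^(1+1) * minor(1,1) = -5
Entry delta = -1 - -4 = 3
Det delta = 3 * -5 = -15
New det = 44 + -15 = 29

Answer: 29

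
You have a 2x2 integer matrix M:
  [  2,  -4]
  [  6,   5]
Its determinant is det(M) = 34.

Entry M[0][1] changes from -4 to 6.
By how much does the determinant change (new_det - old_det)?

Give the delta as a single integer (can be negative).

Answer: -60

Derivation:
Cofactor C_01 = -6
Entry delta = 6 - -4 = 10
Det delta = entry_delta * cofactor = 10 * -6 = -60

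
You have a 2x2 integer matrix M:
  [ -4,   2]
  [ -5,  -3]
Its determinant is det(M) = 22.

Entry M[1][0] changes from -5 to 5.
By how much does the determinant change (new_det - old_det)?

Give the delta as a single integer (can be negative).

Answer: -20

Derivation:
Cofactor C_10 = -2
Entry delta = 5 - -5 = 10
Det delta = entry_delta * cofactor = 10 * -2 = -20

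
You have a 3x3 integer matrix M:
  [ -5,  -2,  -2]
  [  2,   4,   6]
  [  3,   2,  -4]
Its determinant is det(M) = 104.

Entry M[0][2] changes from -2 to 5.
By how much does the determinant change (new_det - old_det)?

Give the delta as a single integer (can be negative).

Answer: -56

Derivation:
Cofactor C_02 = -8
Entry delta = 5 - -2 = 7
Det delta = entry_delta * cofactor = 7 * -8 = -56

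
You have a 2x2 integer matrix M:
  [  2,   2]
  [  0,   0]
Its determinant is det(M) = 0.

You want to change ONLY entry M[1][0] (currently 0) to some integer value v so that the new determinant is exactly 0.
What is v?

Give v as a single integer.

det is linear in entry M[1][0]: det = old_det + (v - 0) * C_10
Cofactor C_10 = -2
Want det = 0: 0 + (v - 0) * -2 = 0
  (v - 0) = 0 / -2 = 0
  v = 0 + (0) = 0

Answer: 0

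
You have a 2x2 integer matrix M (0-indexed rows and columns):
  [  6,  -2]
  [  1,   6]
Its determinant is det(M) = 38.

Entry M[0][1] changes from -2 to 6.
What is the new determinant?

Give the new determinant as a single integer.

det is linear in row 0: changing M[0][1] by delta changes det by delta * cofactor(0,1).
Cofactor C_01 = (-1)^(0+1) * minor(0,1) = -1
Entry delta = 6 - -2 = 8
Det delta = 8 * -1 = -8
New det = 38 + -8 = 30

Answer: 30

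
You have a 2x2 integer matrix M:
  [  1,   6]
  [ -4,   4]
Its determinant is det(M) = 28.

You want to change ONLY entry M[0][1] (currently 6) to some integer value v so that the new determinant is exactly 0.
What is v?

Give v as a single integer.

det is linear in entry M[0][1]: det = old_det + (v - 6) * C_01
Cofactor C_01 = 4
Want det = 0: 28 + (v - 6) * 4 = 0
  (v - 6) = -28 / 4 = -7
  v = 6 + (-7) = -1

Answer: -1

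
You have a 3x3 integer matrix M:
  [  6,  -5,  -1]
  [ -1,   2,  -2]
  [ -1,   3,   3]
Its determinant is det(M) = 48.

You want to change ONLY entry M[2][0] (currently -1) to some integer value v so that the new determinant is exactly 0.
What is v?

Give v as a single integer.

det is linear in entry M[2][0]: det = old_det + (v - -1) * C_20
Cofactor C_20 = 12
Want det = 0: 48 + (v - -1) * 12 = 0
  (v - -1) = -48 / 12 = -4
  v = -1 + (-4) = -5

Answer: -5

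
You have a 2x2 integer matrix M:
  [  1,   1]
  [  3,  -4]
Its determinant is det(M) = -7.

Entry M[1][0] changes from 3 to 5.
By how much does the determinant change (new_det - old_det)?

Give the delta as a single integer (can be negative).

Cofactor C_10 = -1
Entry delta = 5 - 3 = 2
Det delta = entry_delta * cofactor = 2 * -1 = -2

Answer: -2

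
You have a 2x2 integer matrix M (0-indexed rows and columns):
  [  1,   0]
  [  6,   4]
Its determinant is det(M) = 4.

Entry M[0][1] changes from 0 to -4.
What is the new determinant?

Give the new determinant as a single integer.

det is linear in row 0: changing M[0][1] by delta changes det by delta * cofactor(0,1).
Cofactor C_01 = (-1)^(0+1) * minor(0,1) = -6
Entry delta = -4 - 0 = -4
Det delta = -4 * -6 = 24
New det = 4 + 24 = 28

Answer: 28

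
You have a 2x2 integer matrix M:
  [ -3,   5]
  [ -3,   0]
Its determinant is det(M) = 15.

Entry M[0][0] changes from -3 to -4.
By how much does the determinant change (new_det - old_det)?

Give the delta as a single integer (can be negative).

Answer: 0

Derivation:
Cofactor C_00 = 0
Entry delta = -4 - -3 = -1
Det delta = entry_delta * cofactor = -1 * 0 = 0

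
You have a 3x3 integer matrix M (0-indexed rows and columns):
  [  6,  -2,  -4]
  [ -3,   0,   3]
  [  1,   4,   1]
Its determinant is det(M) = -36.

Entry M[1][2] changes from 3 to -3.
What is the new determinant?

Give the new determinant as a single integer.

Answer: 120

Derivation:
det is linear in row 1: changing M[1][2] by delta changes det by delta * cofactor(1,2).
Cofactor C_12 = (-1)^(1+2) * minor(1,2) = -26
Entry delta = -3 - 3 = -6
Det delta = -6 * -26 = 156
New det = -36 + 156 = 120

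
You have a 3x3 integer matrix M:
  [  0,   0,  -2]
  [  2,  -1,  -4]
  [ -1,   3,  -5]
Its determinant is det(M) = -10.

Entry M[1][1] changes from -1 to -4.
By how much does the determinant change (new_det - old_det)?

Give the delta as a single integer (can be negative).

Cofactor C_11 = -2
Entry delta = -4 - -1 = -3
Det delta = entry_delta * cofactor = -3 * -2 = 6

Answer: 6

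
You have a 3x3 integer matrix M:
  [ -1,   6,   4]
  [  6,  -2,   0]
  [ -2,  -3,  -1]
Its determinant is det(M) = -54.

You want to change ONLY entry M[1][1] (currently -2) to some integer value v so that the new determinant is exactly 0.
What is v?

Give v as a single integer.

Answer: 4

Derivation:
det is linear in entry M[1][1]: det = old_det + (v - -2) * C_11
Cofactor C_11 = 9
Want det = 0: -54 + (v - -2) * 9 = 0
  (v - -2) = 54 / 9 = 6
  v = -2 + (6) = 4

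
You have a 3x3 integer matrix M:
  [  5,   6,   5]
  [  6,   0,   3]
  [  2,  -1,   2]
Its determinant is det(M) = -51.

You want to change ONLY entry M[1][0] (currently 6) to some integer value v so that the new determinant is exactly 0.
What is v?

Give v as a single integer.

det is linear in entry M[1][0]: det = old_det + (v - 6) * C_10
Cofactor C_10 = -17
Want det = 0: -51 + (v - 6) * -17 = 0
  (v - 6) = 51 / -17 = -3
  v = 6 + (-3) = 3

Answer: 3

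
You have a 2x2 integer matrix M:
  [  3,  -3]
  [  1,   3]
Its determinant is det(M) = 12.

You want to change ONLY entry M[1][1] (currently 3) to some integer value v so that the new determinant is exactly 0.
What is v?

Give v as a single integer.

Answer: -1

Derivation:
det is linear in entry M[1][1]: det = old_det + (v - 3) * C_11
Cofactor C_11 = 3
Want det = 0: 12 + (v - 3) * 3 = 0
  (v - 3) = -12 / 3 = -4
  v = 3 + (-4) = -1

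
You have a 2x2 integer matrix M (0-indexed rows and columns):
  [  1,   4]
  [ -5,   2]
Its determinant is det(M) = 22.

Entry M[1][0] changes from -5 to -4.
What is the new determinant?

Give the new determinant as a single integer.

Answer: 18

Derivation:
det is linear in row 1: changing M[1][0] by delta changes det by delta * cofactor(1,0).
Cofactor C_10 = (-1)^(1+0) * minor(1,0) = -4
Entry delta = -4 - -5 = 1
Det delta = 1 * -4 = -4
New det = 22 + -4 = 18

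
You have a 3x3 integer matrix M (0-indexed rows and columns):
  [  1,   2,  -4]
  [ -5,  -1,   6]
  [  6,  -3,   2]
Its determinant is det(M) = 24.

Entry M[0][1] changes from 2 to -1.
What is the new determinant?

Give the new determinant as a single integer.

det is linear in row 0: changing M[0][1] by delta changes det by delta * cofactor(0,1).
Cofactor C_01 = (-1)^(0+1) * minor(0,1) = 46
Entry delta = -1 - 2 = -3
Det delta = -3 * 46 = -138
New det = 24 + -138 = -114

Answer: -114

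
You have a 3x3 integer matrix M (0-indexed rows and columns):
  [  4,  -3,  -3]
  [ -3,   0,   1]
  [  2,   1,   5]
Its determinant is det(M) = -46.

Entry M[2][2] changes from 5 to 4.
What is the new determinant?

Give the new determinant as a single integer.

det is linear in row 2: changing M[2][2] by delta changes det by delta * cofactor(2,2).
Cofactor C_22 = (-1)^(2+2) * minor(2,2) = -9
Entry delta = 4 - 5 = -1
Det delta = -1 * -9 = 9
New det = -46 + 9 = -37

Answer: -37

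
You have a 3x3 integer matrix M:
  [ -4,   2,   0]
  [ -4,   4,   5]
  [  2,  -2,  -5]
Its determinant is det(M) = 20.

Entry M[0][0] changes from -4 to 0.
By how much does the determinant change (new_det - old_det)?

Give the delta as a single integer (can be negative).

Answer: -40

Derivation:
Cofactor C_00 = -10
Entry delta = 0 - -4 = 4
Det delta = entry_delta * cofactor = 4 * -10 = -40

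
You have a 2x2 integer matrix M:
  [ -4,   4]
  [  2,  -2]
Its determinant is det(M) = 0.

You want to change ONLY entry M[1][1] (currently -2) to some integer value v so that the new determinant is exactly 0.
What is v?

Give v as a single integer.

Answer: -2

Derivation:
det is linear in entry M[1][1]: det = old_det + (v - -2) * C_11
Cofactor C_11 = -4
Want det = 0: 0 + (v - -2) * -4 = 0
  (v - -2) = 0 / -4 = 0
  v = -2 + (0) = -2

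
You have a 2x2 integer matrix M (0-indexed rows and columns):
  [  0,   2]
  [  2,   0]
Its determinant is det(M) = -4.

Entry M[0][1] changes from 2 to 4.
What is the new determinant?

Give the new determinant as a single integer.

Answer: -8

Derivation:
det is linear in row 0: changing M[0][1] by delta changes det by delta * cofactor(0,1).
Cofactor C_01 = (-1)^(0+1) * minor(0,1) = -2
Entry delta = 4 - 2 = 2
Det delta = 2 * -2 = -4
New det = -4 + -4 = -8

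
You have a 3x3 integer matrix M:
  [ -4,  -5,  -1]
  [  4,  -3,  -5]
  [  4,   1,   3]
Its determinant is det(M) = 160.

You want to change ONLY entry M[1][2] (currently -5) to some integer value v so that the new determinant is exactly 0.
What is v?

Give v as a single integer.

det is linear in entry M[1][2]: det = old_det + (v - -5) * C_12
Cofactor C_12 = -16
Want det = 0: 160 + (v - -5) * -16 = 0
  (v - -5) = -160 / -16 = 10
  v = -5 + (10) = 5

Answer: 5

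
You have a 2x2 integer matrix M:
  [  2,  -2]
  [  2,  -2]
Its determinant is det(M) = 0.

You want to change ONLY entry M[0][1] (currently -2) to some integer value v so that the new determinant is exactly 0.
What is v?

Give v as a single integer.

det is linear in entry M[0][1]: det = old_det + (v - -2) * C_01
Cofactor C_01 = -2
Want det = 0: 0 + (v - -2) * -2 = 0
  (v - -2) = 0 / -2 = 0
  v = -2 + (0) = -2

Answer: -2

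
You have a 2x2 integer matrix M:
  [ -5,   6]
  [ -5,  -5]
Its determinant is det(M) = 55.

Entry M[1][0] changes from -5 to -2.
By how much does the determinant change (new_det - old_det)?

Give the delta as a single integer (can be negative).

Cofactor C_10 = -6
Entry delta = -2 - -5 = 3
Det delta = entry_delta * cofactor = 3 * -6 = -18

Answer: -18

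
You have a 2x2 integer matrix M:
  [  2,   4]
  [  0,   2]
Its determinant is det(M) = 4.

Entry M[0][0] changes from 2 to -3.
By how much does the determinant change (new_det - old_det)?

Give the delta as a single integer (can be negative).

Answer: -10

Derivation:
Cofactor C_00 = 2
Entry delta = -3 - 2 = -5
Det delta = entry_delta * cofactor = -5 * 2 = -10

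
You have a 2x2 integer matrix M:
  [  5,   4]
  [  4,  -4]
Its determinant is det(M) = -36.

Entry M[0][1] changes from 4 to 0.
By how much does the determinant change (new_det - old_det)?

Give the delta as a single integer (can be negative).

Answer: 16

Derivation:
Cofactor C_01 = -4
Entry delta = 0 - 4 = -4
Det delta = entry_delta * cofactor = -4 * -4 = 16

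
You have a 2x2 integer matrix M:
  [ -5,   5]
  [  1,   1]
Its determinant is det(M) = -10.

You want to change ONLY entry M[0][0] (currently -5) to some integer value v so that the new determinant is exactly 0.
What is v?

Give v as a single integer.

det is linear in entry M[0][0]: det = old_det + (v - -5) * C_00
Cofactor C_00 = 1
Want det = 0: -10 + (v - -5) * 1 = 0
  (v - -5) = 10 / 1 = 10
  v = -5 + (10) = 5

Answer: 5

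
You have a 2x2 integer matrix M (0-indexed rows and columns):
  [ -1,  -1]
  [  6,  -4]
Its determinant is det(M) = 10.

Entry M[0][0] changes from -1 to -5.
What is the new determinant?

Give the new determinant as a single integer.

det is linear in row 0: changing M[0][0] by delta changes det by delta * cofactor(0,0).
Cofactor C_00 = (-1)^(0+0) * minor(0,0) = -4
Entry delta = -5 - -1 = -4
Det delta = -4 * -4 = 16
New det = 10 + 16 = 26

Answer: 26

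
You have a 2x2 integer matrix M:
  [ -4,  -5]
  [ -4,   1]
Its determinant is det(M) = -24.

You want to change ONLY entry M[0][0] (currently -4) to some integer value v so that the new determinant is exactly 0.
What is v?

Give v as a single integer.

det is linear in entry M[0][0]: det = old_det + (v - -4) * C_00
Cofactor C_00 = 1
Want det = 0: -24 + (v - -4) * 1 = 0
  (v - -4) = 24 / 1 = 24
  v = -4 + (24) = 20

Answer: 20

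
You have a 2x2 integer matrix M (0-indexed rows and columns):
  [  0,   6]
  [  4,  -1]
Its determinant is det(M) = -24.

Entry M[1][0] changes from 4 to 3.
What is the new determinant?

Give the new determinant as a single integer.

det is linear in row 1: changing M[1][0] by delta changes det by delta * cofactor(1,0).
Cofactor C_10 = (-1)^(1+0) * minor(1,0) = -6
Entry delta = 3 - 4 = -1
Det delta = -1 * -6 = 6
New det = -24 + 6 = -18

Answer: -18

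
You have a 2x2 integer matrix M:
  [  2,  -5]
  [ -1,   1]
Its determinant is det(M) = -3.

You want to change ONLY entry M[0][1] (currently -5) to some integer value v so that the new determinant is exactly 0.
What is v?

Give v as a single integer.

det is linear in entry M[0][1]: det = old_det + (v - -5) * C_01
Cofactor C_01 = 1
Want det = 0: -3 + (v - -5) * 1 = 0
  (v - -5) = 3 / 1 = 3
  v = -5 + (3) = -2

Answer: -2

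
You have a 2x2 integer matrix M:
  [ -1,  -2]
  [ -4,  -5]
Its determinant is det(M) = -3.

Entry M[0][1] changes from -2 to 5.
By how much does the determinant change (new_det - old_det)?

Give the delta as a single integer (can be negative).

Answer: 28

Derivation:
Cofactor C_01 = 4
Entry delta = 5 - -2 = 7
Det delta = entry_delta * cofactor = 7 * 4 = 28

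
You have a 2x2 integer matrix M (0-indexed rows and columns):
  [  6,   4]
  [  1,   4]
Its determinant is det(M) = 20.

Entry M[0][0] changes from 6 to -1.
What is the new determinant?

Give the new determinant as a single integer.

Answer: -8

Derivation:
det is linear in row 0: changing M[0][0] by delta changes det by delta * cofactor(0,0).
Cofactor C_00 = (-1)^(0+0) * minor(0,0) = 4
Entry delta = -1 - 6 = -7
Det delta = -7 * 4 = -28
New det = 20 + -28 = -8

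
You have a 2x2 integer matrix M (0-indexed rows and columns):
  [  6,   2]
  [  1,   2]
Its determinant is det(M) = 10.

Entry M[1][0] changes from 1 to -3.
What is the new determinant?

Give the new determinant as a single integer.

Answer: 18

Derivation:
det is linear in row 1: changing M[1][0] by delta changes det by delta * cofactor(1,0).
Cofactor C_10 = (-1)^(1+0) * minor(1,0) = -2
Entry delta = -3 - 1 = -4
Det delta = -4 * -2 = 8
New det = 10 + 8 = 18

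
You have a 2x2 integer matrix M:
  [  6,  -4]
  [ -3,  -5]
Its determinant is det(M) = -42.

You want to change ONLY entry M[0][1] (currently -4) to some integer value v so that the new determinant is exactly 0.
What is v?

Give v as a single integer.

det is linear in entry M[0][1]: det = old_det + (v - -4) * C_01
Cofactor C_01 = 3
Want det = 0: -42 + (v - -4) * 3 = 0
  (v - -4) = 42 / 3 = 14
  v = -4 + (14) = 10

Answer: 10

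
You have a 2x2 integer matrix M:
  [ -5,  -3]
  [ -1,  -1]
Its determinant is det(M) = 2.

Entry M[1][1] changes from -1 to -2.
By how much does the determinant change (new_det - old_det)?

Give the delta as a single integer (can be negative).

Answer: 5

Derivation:
Cofactor C_11 = -5
Entry delta = -2 - -1 = -1
Det delta = entry_delta * cofactor = -1 * -5 = 5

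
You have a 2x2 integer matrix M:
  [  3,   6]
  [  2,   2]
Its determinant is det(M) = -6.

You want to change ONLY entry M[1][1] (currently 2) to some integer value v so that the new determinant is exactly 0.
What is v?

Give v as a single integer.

Answer: 4

Derivation:
det is linear in entry M[1][1]: det = old_det + (v - 2) * C_11
Cofactor C_11 = 3
Want det = 0: -6 + (v - 2) * 3 = 0
  (v - 2) = 6 / 3 = 2
  v = 2 + (2) = 4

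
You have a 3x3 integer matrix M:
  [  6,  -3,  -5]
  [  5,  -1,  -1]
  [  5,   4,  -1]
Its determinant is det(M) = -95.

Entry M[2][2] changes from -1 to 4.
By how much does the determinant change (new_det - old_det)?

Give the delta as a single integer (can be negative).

Answer: 45

Derivation:
Cofactor C_22 = 9
Entry delta = 4 - -1 = 5
Det delta = entry_delta * cofactor = 5 * 9 = 45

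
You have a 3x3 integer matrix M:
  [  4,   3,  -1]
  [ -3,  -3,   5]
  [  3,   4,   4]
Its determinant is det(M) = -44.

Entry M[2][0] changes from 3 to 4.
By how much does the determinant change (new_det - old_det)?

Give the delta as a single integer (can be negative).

Cofactor C_20 = 12
Entry delta = 4 - 3 = 1
Det delta = entry_delta * cofactor = 1 * 12 = 12

Answer: 12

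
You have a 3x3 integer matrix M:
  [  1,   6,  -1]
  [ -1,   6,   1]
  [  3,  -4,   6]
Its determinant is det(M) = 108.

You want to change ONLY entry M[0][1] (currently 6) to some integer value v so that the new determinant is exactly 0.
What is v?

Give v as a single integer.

det is linear in entry M[0][1]: det = old_det + (v - 6) * C_01
Cofactor C_01 = 9
Want det = 0: 108 + (v - 6) * 9 = 0
  (v - 6) = -108 / 9 = -12
  v = 6 + (-12) = -6

Answer: -6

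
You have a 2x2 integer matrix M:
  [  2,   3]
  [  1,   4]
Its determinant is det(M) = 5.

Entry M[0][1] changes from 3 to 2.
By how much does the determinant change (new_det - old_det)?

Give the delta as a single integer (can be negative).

Cofactor C_01 = -1
Entry delta = 2 - 3 = -1
Det delta = entry_delta * cofactor = -1 * -1 = 1

Answer: 1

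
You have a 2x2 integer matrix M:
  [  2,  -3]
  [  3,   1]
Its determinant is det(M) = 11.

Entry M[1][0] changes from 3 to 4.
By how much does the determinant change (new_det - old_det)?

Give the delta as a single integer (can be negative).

Answer: 3

Derivation:
Cofactor C_10 = 3
Entry delta = 4 - 3 = 1
Det delta = entry_delta * cofactor = 1 * 3 = 3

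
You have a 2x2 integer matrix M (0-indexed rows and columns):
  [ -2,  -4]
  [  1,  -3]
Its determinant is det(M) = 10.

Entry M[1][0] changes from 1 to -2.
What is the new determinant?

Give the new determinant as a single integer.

Answer: -2

Derivation:
det is linear in row 1: changing M[1][0] by delta changes det by delta * cofactor(1,0).
Cofactor C_10 = (-1)^(1+0) * minor(1,0) = 4
Entry delta = -2 - 1 = -3
Det delta = -3 * 4 = -12
New det = 10 + -12 = -2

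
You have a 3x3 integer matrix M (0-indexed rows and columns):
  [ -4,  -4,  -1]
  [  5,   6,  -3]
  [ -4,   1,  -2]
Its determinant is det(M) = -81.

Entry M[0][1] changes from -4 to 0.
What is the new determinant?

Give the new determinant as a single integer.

det is linear in row 0: changing M[0][1] by delta changes det by delta * cofactor(0,1).
Cofactor C_01 = (-1)^(0+1) * minor(0,1) = 22
Entry delta = 0 - -4 = 4
Det delta = 4 * 22 = 88
New det = -81 + 88 = 7

Answer: 7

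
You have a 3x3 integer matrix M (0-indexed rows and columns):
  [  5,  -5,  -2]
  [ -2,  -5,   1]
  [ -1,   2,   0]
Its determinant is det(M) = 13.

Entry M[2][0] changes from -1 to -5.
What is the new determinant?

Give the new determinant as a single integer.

Answer: 73

Derivation:
det is linear in row 2: changing M[2][0] by delta changes det by delta * cofactor(2,0).
Cofactor C_20 = (-1)^(2+0) * minor(2,0) = -15
Entry delta = -5 - -1 = -4
Det delta = -4 * -15 = 60
New det = 13 + 60 = 73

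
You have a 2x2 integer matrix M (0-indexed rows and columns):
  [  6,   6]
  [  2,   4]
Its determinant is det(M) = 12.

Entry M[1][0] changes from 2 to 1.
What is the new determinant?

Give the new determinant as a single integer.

det is linear in row 1: changing M[1][0] by delta changes det by delta * cofactor(1,0).
Cofactor C_10 = (-1)^(1+0) * minor(1,0) = -6
Entry delta = 1 - 2 = -1
Det delta = -1 * -6 = 6
New det = 12 + 6 = 18

Answer: 18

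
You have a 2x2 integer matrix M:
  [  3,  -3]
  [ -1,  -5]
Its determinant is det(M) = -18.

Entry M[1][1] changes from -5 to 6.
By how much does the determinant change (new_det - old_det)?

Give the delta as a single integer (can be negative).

Answer: 33

Derivation:
Cofactor C_11 = 3
Entry delta = 6 - -5 = 11
Det delta = entry_delta * cofactor = 11 * 3 = 33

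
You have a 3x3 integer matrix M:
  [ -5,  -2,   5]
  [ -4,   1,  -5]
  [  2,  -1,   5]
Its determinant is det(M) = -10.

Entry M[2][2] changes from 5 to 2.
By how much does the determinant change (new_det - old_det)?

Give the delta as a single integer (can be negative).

Cofactor C_22 = -13
Entry delta = 2 - 5 = -3
Det delta = entry_delta * cofactor = -3 * -13 = 39

Answer: 39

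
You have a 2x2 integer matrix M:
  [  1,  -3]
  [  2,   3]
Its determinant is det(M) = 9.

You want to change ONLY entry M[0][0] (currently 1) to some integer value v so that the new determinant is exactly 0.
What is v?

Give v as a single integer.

Answer: -2

Derivation:
det is linear in entry M[0][0]: det = old_det + (v - 1) * C_00
Cofactor C_00 = 3
Want det = 0: 9 + (v - 1) * 3 = 0
  (v - 1) = -9 / 3 = -3
  v = 1 + (-3) = -2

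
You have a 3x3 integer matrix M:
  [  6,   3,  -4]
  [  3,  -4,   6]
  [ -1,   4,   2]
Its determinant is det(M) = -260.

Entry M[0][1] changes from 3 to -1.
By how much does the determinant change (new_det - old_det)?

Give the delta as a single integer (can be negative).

Answer: 48

Derivation:
Cofactor C_01 = -12
Entry delta = -1 - 3 = -4
Det delta = entry_delta * cofactor = -4 * -12 = 48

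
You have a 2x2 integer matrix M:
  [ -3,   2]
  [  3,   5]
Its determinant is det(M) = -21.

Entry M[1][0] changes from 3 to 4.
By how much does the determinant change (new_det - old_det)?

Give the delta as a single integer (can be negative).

Cofactor C_10 = -2
Entry delta = 4 - 3 = 1
Det delta = entry_delta * cofactor = 1 * -2 = -2

Answer: -2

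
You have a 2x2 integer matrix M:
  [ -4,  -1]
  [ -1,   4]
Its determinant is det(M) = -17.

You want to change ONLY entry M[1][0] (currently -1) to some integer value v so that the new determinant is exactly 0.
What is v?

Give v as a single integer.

Answer: 16

Derivation:
det is linear in entry M[1][0]: det = old_det + (v - -1) * C_10
Cofactor C_10 = 1
Want det = 0: -17 + (v - -1) * 1 = 0
  (v - -1) = 17 / 1 = 17
  v = -1 + (17) = 16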